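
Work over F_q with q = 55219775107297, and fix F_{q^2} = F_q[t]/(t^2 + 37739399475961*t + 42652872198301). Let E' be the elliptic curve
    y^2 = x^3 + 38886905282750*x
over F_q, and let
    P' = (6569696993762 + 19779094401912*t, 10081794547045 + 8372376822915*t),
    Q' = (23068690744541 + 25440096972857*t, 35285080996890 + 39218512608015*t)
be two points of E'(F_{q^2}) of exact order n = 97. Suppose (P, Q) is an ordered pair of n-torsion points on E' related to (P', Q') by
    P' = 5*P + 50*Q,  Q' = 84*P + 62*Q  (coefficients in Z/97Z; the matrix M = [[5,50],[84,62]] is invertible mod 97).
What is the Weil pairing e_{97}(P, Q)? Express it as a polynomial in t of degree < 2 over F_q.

38554436047428 + 33127925798244*t

The 97-Weil pairing on E[97] over F_{55219775107297} is alternating-bilinear: e_{97}(P',Q') = e_{97}(P,Q)^det(M).
det(M) mod 97 = 87; its inverse in (Z/97)^* is 29 (check: 87*29 mod 97 = 1).
n = 97 = (1100001)_2 (7 bits, wt 3); accumulate f_{97,P'}(Q'+S)/f_{97,P'}(S) along the 6-step ladder.
The quotient is 20643322897635 + 31860463322630*t.
Hence e(P,Q) = 38554436047428 + 33127925798244*t in F_{55219775107297^2}^*.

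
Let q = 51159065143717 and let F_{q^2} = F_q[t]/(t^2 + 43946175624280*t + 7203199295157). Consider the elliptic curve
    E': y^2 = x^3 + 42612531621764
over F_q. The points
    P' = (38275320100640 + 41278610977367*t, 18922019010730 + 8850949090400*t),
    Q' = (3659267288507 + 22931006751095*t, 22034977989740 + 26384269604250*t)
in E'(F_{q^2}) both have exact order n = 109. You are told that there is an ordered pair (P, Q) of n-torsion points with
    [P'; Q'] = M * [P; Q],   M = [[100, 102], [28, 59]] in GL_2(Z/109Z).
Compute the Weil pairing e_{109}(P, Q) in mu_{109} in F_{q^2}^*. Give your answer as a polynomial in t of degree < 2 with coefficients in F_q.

43882628830839 + 35533328954288*t

Under M = [[100,102],[28,59]] in GL_2(Z/109), e_{109}(P',Q') = e_{109}(P,Q)^(100*59-102*28 mod 109).
100*59 - 102*28 = 3044; reduced mod 109: det = 101, inverse 68.
Run Miller on y^2=x^3+42612531621764 over F_{51159065143717}: ladder 1101101 (7 bits); e = f_P(D_Q)/f_Q(D_P).
f_P(D_Q)/f_Q(D_P) = 339301845525 + 27288730703887*t.
Hence e(P,Q) = 43882628830839 + 35533328954288*t in F_{51159065143717^2}^*.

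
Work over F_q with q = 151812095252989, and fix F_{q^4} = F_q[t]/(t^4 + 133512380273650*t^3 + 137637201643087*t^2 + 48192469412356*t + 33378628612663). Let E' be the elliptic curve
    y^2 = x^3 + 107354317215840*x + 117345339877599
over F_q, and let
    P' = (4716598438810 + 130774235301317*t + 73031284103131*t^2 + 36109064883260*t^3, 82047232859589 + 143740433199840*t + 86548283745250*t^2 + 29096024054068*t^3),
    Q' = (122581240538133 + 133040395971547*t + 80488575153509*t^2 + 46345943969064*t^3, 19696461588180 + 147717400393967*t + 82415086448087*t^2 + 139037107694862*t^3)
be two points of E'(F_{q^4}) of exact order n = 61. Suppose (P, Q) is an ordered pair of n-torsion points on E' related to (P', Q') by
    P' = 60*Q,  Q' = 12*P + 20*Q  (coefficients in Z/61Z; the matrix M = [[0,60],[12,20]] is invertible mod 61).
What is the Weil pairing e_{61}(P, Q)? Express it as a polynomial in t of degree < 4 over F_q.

Under M = [[0,60],[12,20]] in GL_2(Z/61), e_{61}(P',Q') = e_{61}(P,Q)^(0*20-60*12 mod 61).
det M = 0*20 - 60*12 = -720 = 12 (mod 61); 12^{-1} = 56 (mod 61).
Run Miller on y^2=x^3+107354317215840*x+117345339877599 over F_{151812095252989}: ladder 111101 (6 bits); e = f_P(D_Q)/f_Q(D_P).
Result: e(P',Q') = 141831983626745 + 20806879296564*t + 131257999816769*t^2 + 53278353933785*t^3.
Hence e(P,Q) = 104370990694641 + 103320055932263*t + 44232506551849*t^2 + 109302451910151*t^3 in F_{151812095252989^4}^*.

104370990694641 + 103320055932263*t + 44232506551849*t^2 + 109302451910151*t^3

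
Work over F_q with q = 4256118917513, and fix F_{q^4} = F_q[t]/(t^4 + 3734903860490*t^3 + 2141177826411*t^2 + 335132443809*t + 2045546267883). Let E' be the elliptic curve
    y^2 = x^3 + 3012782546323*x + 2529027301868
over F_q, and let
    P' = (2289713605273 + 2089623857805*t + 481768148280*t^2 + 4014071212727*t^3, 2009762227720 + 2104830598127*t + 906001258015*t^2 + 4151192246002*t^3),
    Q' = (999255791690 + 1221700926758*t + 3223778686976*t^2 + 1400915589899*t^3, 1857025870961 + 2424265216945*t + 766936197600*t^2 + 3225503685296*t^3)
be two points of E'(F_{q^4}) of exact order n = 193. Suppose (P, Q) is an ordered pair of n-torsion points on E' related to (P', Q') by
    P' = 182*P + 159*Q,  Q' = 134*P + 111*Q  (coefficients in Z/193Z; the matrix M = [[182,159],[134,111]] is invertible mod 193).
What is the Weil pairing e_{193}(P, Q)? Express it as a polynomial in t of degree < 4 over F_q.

3463704845249 + 2541849820040*t + 1211450426434*t^2 + 2311898069376*t^3

e_{193}(aP+bQ,cP+dQ) = e_{193}(P,Q)^(ad-bc); with (a,b,c,d)=(182,159,134,111) this gives the det-193 law.
det M = 182*111 - 159*134 = -1104 = 54 (mod 193); 54^{-1} = 168 (mod 193).
8-bit Miller (11000001) on E'/F_{4256118917513} with a'=3012782546323, b'=2529027301868: accumulate tangent/chord ratios at Q'+S and P'+S'.
So e_{193}(P',Q') = 1410563067645 + 3872285268433*t + 1867105464072*t^2 + 566344727507*t^3.
Thus e_{193}(P,Q) = 3463704845249 + 2541849820040*t + 1211450426434*t^2 + 2311898069376*t^3.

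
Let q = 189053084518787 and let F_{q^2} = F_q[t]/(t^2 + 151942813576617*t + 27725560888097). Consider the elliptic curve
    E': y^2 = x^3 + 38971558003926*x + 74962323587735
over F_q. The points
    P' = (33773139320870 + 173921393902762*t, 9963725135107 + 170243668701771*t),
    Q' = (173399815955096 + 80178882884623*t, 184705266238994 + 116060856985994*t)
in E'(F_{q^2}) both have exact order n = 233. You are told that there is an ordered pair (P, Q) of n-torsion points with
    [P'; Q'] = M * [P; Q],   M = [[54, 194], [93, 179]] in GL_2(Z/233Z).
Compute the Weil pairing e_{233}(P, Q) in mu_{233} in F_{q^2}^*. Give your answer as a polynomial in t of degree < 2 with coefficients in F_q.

48452667726217 + 165595542156527*t

The 233-Weil pairing on E[233] over F_{189053084518787} is alternating-bilinear: e_{233}(P',Q') = e_{233}(P,Q)^det(M).
54*179 - 194*93 = -8376; reduced mod 233: det = 12, inverse 136.
Miller loop for e_{233} over F_{189053084518787^2}: bits of 233 = 11101001; 7 double steps + 4 add steps, l/v at each.
f_P(D_Q)/f_Q(D_P) = 168708514437685 + 120916151128436*t.
Finally e_{233}(P,Q) = 48452667726217 + 165595542156527*t.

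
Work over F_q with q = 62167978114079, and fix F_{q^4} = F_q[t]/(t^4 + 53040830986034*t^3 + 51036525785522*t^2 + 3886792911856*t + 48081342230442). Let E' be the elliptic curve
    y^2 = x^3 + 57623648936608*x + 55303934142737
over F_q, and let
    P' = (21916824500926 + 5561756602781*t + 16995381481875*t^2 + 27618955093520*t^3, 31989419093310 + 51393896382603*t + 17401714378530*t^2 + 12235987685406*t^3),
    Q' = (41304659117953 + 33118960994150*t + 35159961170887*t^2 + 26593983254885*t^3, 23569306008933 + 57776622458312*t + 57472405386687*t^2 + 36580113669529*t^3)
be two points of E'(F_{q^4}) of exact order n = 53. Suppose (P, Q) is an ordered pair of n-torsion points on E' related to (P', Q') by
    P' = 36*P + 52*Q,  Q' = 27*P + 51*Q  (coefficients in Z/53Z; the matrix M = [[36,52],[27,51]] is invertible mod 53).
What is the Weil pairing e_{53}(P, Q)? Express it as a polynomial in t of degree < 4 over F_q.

13055085043775 + 41149220647152*t + 7566106873224*t^2 + 13297370687904*t^3

Since e_{53}(P,P)=e_{53}(Q,Q)=1 and e_{53}(Q,P)=e_{53}(P,Q)^{-1}, expanding e_{53}(36*P + 52*Q,27*P + 51*Q) leaves e(P,Q)^det(M).
det(M) mod 53 = 8; its inverse in (Z/53)^* is 20 (check: 8*20 mod 53 = 1).
n = 53 = (110101)_2 (6 bits, wt 4); accumulate f_{53,P'}(Q'+S)/f_{53,P'}(S) along the 5-step ladder.
The quotient is 11154196957739 + 19818303439060*t + 16615838657754*t^2 + 12128509387313*t^3.
Hence e(P,Q) = 13055085043775 + 41149220647152*t + 7566106873224*t^2 + 13297370687904*t^3 in F_{62167978114079^4}^*.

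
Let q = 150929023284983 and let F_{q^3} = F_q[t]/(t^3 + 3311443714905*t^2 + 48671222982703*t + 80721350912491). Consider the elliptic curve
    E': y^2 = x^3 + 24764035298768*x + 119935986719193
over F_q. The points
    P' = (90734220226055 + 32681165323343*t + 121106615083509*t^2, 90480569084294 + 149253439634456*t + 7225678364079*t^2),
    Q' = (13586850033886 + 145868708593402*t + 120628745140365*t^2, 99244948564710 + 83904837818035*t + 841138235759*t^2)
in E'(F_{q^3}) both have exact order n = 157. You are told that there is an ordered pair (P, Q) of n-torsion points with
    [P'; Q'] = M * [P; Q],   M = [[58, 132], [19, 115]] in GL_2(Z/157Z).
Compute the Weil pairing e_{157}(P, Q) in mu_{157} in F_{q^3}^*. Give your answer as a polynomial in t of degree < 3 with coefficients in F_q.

The 157-Weil pairing on E[157] over F_{150929023284983} is alternating-bilinear: e_{157}(P',Q') = e_{157}(P,Q)^det(M).
det(M) mod 157 = 80; its inverse in (Z/157)^* is 53 (check: 80*53 mod 157 = 1).
8-bit Miller (10011101) on E'/F_{150929023284983} with a'=24764035298768, b'=119935986719193: accumulate tangent/chord ratios at Q'+S and P'+S'.
Miller gives e_{157}(P',Q') = 12044460754120 + 144372293085129*t + 19924967485976*t^2 in F_{150929023284983^3}.
Finally e_{157}(P,Q) = 65370145039479 + 65866738807158*t + 41948627428757*t^2.

65370145039479 + 65866738807158*t + 41948627428757*t^2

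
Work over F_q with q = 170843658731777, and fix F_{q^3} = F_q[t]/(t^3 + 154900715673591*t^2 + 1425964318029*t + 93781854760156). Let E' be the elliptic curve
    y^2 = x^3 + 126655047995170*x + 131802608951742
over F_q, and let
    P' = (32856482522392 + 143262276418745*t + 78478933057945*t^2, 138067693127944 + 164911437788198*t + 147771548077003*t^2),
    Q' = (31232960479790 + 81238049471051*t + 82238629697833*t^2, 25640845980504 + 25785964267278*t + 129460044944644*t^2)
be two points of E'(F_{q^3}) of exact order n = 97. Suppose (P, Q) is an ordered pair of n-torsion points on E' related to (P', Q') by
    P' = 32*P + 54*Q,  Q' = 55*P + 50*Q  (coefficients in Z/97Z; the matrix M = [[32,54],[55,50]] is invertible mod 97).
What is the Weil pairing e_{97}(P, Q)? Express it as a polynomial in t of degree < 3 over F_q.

42450852100657 + 31182734147286*t + 82378358752394*t^2

Since e_{97}(P,P)=e_{97}(Q,Q)=1 and e_{97}(Q,P)=e_{97}(P,Q)^{-1}, expanding e_{97}(32*P + 54*Q,55*P + 50*Q) leaves e(P,Q)^det(M).
32*50 - 54*55 = -1370; reduced mod 97: det = 85, inverse 8.
n = 97 = (1100001)_2 (7 bits, wt 3); accumulate f_{97,P'}(Q'+S)/f_{97,P'}(S) along the 6-step ladder.
f_P(D_Q)/f_Q(D_P) = 105688259465603 + 28534382464210*t + 77924747863636*t^2.
(105688259465603 + 28534382464210*t + 77924747863636*t^2)^{8} mod (170843658731777,f) = 42450852100657 + 31182734147286*t + 82378358752394*t^2.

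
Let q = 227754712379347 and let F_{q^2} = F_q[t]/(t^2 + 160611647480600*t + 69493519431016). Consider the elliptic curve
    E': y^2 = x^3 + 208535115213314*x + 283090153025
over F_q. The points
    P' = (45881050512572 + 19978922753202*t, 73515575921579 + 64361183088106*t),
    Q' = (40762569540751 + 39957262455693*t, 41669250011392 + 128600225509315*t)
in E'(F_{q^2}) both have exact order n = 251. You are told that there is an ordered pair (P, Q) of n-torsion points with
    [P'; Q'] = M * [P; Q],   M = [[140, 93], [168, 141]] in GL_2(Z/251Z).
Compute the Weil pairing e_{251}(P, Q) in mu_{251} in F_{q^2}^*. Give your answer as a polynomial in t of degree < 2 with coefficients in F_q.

6439013483871 + 191485679224612*t

e_{251} is bilinear + alternating on E[251], so e_{251}(140*P + 93*Q, 168*P + 141*Q) = e_{251}(P,Q)^(140*141-93*168).
So e_{251}(P,Q) = e_{251}(P',Q')^{123}, since 100*123 = 1 mod 251.
Run Miller on y^2=x^3+208535115213314*x+283090153025 over F_{227754712379347}: ladder 11111011 (8 bits); e = f_P(D_Q)/f_Q(D_P).
e_{251}(P',Q') = 145133182102251 + 178496707701400*t.
Raise to 123: e(P,Q) = 6439013483871 + 191485679224612*t in mu_{251}.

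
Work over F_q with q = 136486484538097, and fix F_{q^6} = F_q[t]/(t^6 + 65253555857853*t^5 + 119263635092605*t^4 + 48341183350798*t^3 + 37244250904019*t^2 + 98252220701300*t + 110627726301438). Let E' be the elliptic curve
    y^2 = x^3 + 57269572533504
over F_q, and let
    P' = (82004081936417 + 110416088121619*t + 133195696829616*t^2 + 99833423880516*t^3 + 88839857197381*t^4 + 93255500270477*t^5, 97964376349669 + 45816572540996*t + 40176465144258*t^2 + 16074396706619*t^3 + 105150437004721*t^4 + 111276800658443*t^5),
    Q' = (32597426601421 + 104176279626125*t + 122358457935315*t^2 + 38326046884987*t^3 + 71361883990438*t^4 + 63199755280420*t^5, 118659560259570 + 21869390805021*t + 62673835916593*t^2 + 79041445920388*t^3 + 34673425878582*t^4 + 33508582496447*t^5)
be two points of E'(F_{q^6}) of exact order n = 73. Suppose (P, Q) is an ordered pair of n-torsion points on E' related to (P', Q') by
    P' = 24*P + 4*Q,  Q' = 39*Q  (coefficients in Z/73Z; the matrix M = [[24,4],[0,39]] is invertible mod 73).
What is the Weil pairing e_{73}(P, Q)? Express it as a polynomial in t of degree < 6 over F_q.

67311252139965 + 19376164014025*t + 47608038735056*t^2 + 100428301850620*t^3 + 117662137211182*t^4 + 73985099506194*t^5

Alternating bilinearity on E[73] (values in mu_{73} in F_{136486484538097^6}) gives e(P',Q') = e(P,Q)^det(M).
det M = 24*39 - 4*0 = 936 = 60 (mod 73); 60^{-1} = 28 (mod 73).
Double-and-add over 1001001: 7-1 doublings, 3-1 additions; each step l_{T,T}/v_{2T} or l_{T,P'}/v at Q'+S for random S.
Result: e(P',Q') = 93541781949724 + 18985448582613*t + 95250274928607*t^2 + 92071355279458*t^3 + 74305028986885*t^4 + 83506693480769*t^5.
Finally e_{73}(P,Q) = 67311252139965 + 19376164014025*t + 47608038735056*t^2 + 100428301850620*t^3 + 117662137211182*t^4 + 73985099506194*t^5.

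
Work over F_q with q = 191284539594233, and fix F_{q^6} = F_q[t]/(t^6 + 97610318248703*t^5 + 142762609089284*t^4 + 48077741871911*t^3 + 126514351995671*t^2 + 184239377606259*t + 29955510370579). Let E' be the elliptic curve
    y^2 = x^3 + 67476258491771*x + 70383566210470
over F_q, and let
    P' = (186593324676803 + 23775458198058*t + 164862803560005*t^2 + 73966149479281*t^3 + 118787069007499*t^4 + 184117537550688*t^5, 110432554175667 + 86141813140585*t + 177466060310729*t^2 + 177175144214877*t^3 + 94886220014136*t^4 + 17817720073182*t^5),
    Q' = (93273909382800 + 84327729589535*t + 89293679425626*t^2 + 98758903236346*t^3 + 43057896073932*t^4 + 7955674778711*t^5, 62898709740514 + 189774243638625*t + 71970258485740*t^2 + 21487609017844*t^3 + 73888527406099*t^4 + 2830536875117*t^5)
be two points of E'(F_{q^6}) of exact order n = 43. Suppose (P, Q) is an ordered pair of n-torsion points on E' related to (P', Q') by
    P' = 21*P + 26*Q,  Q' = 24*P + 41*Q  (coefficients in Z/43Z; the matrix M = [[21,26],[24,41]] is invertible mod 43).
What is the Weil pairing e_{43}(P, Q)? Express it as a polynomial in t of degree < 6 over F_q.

175287642865814 + 42086732821003*t + 88741779862536*t^2 + 156639652669793*t^3 + 521253375545*t^4 + 166580534091409*t^5

Under M = [[21,26],[24,41]] in GL_2(Z/43), e_{43}(P',Q') = e_{43}(P,Q)^(21*41-26*24 mod 43).
det(M) mod 43 = 22; its inverse in (Z/43)^* is 2 (check: 22*2 mod 43 = 1).
Run Miller on y^2=x^3+67476258491771*x+70383566210470 over F_{191284539594233}: ladder 101011 (6 bits); e = f_P(D_Q)/f_Q(D_P).
So e_{43}(P',Q') = 118868369728474 + 65295066750317*t + 47807916415244*t^2 + 35146075504352*t^3 + 164284302150180*t^4 + 153460833237882*t^5.
Hence e(P,Q) = 175287642865814 + 42086732821003*t + 88741779862536*t^2 + 156639652669793*t^3 + 521253375545*t^4 + 166580534091409*t^5 in F_{191284539594233^6}^*.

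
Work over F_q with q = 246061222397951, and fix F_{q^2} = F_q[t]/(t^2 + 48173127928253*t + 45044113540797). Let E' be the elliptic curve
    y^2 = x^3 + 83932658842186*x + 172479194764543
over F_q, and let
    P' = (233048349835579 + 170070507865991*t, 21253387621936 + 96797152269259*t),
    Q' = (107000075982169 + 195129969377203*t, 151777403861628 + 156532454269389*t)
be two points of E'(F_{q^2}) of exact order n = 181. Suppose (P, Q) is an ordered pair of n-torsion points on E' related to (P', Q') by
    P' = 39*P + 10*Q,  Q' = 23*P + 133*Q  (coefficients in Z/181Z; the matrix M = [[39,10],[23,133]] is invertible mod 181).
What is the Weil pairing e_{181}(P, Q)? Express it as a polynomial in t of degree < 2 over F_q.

Under M = [[39,10],[23,133]] in GL_2(Z/181), e_{181}(P',Q') = e_{181}(P,Q)^(39*133-10*23 mod 181).
So e_{181}(P,Q) = e_{181}(P',Q')^{75}, since 70*75 = 1 mod 181.
Double-and-add over 10110101: 8-1 doublings, 5-1 additions; each step l_{T,T}/v_{2T} or l_{T,P'}/v at Q'+S for random S.
e_{181}(P',Q') = 187675918028100 + 127706312527149*t.
e_{181}(P,Q) = (187675918028100 + 127706312527149*t)^{75} = 232864066671542 + 228972136017406*t.

232864066671542 + 228972136017406*t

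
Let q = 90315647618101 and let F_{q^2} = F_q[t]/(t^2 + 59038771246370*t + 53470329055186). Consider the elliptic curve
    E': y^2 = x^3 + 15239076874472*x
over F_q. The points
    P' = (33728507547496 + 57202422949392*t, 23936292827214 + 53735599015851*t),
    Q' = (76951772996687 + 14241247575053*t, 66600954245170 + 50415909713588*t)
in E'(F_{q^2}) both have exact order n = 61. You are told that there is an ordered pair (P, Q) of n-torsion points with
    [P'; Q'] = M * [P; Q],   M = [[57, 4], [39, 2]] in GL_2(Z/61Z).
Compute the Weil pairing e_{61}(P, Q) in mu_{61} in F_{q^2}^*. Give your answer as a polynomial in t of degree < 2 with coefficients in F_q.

35665720291391 + 69901160263952*t

e_{61} is bilinear + alternating on E[61], so e_{61}(57*P + 4*Q, 39*P + 2*Q) = e_{61}(P,Q)^(57*2-4*39).
57*2 - 4*39 = -42; reduced mod 61: det = 19, inverse 45.
n = 61 = (111101)_2 (6 bits, wt 5); accumulate f_{61,P'}(Q'+S)/f_{61,P'}(S) along the 5-step ladder.
f_P(D_Q)/f_Q(D_P) = 36079185208190 + 14865379635013*t.
e_{61}(P,Q) = (36079185208190 + 14865379635013*t)^{45} = 35665720291391 + 69901160263952*t.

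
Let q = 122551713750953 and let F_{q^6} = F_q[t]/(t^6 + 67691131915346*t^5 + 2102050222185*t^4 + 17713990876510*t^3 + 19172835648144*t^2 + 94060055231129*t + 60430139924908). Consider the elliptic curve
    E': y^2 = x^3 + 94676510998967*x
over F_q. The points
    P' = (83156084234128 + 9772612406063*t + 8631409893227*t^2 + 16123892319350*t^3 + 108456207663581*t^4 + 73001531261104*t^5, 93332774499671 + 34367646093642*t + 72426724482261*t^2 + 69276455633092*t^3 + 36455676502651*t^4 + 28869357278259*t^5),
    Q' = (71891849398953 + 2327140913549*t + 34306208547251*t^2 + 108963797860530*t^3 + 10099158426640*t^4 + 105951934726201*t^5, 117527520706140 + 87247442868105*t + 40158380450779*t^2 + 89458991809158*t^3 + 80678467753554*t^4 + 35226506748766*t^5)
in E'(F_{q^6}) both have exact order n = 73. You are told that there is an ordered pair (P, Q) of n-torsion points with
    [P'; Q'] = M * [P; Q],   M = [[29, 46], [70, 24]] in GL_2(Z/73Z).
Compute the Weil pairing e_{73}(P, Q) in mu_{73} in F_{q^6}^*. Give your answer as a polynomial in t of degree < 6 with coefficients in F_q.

Since e_{73}(P,P)=e_{73}(Q,Q)=1 and e_{73}(Q,P)=e_{73}(P,Q)^{-1}, expanding e_{73}(29*P + 46*Q,70*P + 24*Q) leaves e(P,Q)^det(M).
Hence e(P,Q) = e(P',Q')^{33} where 33 = 31^{-1} mod 73.
Run Miller on y^2=x^3+94676510998967*x over F_{122551713750953}: ladder 1001001 (7 bits); e = f_P(D_Q)/f_Q(D_P).
f_P(D_Q)/f_Q(D_P) = 11297126497569 + 94243562958617*t + 73572551328743*t^2 + 110952670799121*t^3 + 35868094965571*t^4 + 92802161320602*t^5.
Thus e_{73}(P,Q) = 108556221557645 + 5374632285657*t + 85216890967140*t^2 + 53289104953530*t^3 + 49896398740354*t^4 + 5523112529927*t^5.

108556221557645 + 5374632285657*t + 85216890967140*t^2 + 53289104953530*t^3 + 49896398740354*t^4 + 5523112529927*t^5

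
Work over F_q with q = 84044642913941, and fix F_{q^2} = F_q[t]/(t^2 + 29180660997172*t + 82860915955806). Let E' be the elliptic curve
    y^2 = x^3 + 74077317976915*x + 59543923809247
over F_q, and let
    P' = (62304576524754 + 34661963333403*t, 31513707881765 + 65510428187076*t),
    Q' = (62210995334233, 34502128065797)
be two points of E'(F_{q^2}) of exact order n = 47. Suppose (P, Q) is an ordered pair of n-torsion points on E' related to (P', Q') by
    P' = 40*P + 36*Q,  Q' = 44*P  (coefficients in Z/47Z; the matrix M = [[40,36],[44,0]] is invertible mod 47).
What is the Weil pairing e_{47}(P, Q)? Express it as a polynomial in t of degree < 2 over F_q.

13111472673947 + 33558611974269*t

e_{47}(aP+bQ,cP+dQ) = e_{47}(P,Q)^(ad-bc); with (a,b,c,d)=(40,36,44,0) this gives the det-47 law.
Hence e(P,Q) = e(P',Q')^{37} where 37 = 14^{-1} mod 47.
n = 47 = (101111)_2 (6 bits, wt 5); accumulate f_{47,P'}(Q'+S)/f_{47,P'}(S) along the 5-step ladder.
e_{47}(P',Q') = 80117916563166 + 79651931212923*t.
(80117916563166 + 79651931212923*t)^{37} mod (84044642913941,f) = 13111472673947 + 33558611974269*t.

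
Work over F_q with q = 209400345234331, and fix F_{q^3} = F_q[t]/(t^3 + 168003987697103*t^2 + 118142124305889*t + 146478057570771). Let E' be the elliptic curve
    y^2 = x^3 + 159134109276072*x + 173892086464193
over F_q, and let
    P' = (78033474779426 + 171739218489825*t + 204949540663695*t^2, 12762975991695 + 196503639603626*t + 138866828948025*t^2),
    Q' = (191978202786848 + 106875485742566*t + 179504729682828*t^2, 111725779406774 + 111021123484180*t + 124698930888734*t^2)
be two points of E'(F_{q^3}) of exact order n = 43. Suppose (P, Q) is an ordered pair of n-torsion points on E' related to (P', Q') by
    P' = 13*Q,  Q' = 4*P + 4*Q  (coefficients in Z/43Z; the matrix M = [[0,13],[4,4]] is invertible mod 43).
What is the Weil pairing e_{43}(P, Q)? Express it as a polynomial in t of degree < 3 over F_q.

186040845646047 + 154660709432944*t + 22533279498143*t^2

Alternating bilinearity on E[43] (values in mu_{43} in F_{209400345234331^3}) gives e(P',Q') = e(P,Q)^det(M).
So e_{43}(P,Q) = e_{43}(P',Q')^{19}, since 34*19 = 1 mod 43.
Double-and-add over 101011: 6-1 doublings, 4-1 additions; each step l_{T,T}/v_{2T} or l_{T,P'}/v at Q'+S for random S.
Result: e(P',Q') = 17544562973113 + 117734231644306*t + 44265311550315*t^2.
Finally e_{43}(P,Q) = 186040845646047 + 154660709432944*t + 22533279498143*t^2.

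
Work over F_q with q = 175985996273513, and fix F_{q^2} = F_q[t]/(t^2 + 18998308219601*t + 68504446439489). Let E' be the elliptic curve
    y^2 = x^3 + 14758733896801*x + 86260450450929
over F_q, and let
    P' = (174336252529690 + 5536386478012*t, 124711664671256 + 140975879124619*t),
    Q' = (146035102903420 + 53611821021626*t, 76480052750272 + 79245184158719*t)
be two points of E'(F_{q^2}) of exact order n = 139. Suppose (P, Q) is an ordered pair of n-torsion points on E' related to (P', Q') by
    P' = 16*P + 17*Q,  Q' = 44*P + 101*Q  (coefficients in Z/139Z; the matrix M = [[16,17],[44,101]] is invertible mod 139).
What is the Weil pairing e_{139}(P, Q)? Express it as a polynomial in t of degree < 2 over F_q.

93739657858874 + 34198916672961*t

Alternating bilinearity on E[139] (values in mu_{139} in F_{175985996273513^2}) gives e(P',Q') = e(P,Q)^det(M).
16*101 - 17*44 = 868; reduced mod 139: det = 34, inverse 45.
Double-and-add over 10001011: 8-1 doublings, 4-1 additions; each step l_{T,T}/v_{2T} or l_{T,P'}/v at Q'+S for random S.
Result: e(P',Q') = 53558024846694 + 127204349669077*t.
Raise to 45: e(P,Q) = 93739657858874 + 34198916672961*t in mu_{139}.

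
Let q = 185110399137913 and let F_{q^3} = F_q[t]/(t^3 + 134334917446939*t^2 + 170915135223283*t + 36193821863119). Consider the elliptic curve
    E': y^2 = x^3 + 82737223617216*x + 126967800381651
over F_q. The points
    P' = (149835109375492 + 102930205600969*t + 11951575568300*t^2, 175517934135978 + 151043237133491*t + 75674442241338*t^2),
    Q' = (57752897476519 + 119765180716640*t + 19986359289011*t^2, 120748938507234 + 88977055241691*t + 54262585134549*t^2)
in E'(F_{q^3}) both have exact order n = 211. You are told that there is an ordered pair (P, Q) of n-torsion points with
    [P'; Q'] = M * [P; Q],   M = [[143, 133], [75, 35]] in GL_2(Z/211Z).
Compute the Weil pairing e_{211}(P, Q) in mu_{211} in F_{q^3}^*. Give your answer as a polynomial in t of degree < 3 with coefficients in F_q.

e_{211}(aP+bQ,cP+dQ) = e_{211}(P,Q)^(ad-bc); with (a,b,c,d)=(143,133,75,35) this gives the det-211 law.
Inverting 94 mod 211: 110. Thus e_{211}(P,Q) = e(P',Q')^{110}.
Double-and-add over 11010011: 8-1 doublings, 5-1 additions; each step l_{T,T}/v_{2T} or l_{T,P'}/v at Q'+S for random S.
f_P(D_Q)/f_Q(D_P) = 103862584306512 + 58899761984173*t + 106013531137773*t^2.
Hence e(P,Q) = 98572514311102 + 51041212029150*t + 16486126414311*t^2 in F_{185110399137913^3}^*.

98572514311102 + 51041212029150*t + 16486126414311*t^2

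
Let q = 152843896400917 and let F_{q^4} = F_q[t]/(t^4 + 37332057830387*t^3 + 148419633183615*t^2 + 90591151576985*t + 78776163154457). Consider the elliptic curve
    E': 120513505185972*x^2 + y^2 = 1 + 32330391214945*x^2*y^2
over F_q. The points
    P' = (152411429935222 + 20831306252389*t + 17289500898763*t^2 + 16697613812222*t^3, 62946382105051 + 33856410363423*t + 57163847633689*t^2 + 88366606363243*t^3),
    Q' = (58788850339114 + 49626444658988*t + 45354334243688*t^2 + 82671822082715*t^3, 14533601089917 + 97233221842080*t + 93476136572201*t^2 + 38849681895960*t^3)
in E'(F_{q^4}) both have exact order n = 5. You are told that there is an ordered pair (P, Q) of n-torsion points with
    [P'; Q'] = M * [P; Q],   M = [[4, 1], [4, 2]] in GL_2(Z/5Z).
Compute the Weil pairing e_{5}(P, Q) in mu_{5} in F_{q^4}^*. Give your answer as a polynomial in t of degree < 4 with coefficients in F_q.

Alternating bilinearity on E[5] (values in mu_{5} in F_{152843896400917^4}) gives e(P',Q') = e(P,Q)^det(M).
det M = 4*2 - 1*4 = 4 = 4 (mod 5); 4^{-1} = 4 (mod 5).
Map (x,y)_Ed via u=(1+y)/(1-y), v=(1+y)/((1-y)x) to Montgomery A=0,B=20672178645599; then to (a',b')=(80602900513609,0).
n = 5 = (101)_2 (3 bits, wt 2); accumulate f_{5,P'}(Q'+S)/f_{5,P'}(S) along the 2-step ladder.
The quotient is 17275375580517 + 12395407908061*t + 148934264254623*t^2 + 116859366416723*t^3.
(17275375580517 + 12395407908061*t + 148934264254623*t^2 + 116859366416723*t^3)^{4} mod (152843896400917,f) = 75974026675502 + 106668224223707*t + 45468495514882*t^2 + 17627572160917*t^3.

75974026675502 + 106668224223707*t + 45468495514882*t^2 + 17627572160917*t^3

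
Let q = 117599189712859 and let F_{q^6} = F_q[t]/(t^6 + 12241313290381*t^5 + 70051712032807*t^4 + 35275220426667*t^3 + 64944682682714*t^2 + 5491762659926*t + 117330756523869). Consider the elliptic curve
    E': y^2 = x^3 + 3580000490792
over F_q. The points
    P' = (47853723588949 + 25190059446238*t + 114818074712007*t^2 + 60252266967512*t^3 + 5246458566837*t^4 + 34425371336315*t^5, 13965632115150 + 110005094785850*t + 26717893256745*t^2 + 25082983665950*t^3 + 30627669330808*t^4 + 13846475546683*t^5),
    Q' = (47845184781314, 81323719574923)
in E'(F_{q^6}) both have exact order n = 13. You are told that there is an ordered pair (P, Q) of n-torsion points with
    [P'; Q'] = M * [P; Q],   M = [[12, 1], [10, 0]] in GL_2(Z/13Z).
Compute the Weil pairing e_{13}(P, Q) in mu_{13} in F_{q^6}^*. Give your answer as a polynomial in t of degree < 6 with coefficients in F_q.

Since e_{13}(P,P)=e_{13}(Q,Q)=1 and e_{13}(Q,P)=e_{13}(P,Q)^{-1}, expanding e_{13}(12*P + 1*Q,10*P) leaves e(P,Q)^det(M).
Hence e(P,Q) = e(P',Q')^{9} where 9 = 3^{-1} mod 13.
Double-and-add over 1101: 4-1 doublings, 3-1 additions; each step l_{T,T}/v_{2T} or l_{T,P'}/v at Q'+S for random S.
Miller gives e_{13}(P',Q') = 31189812204535 + 26803935893007*t + 60897624980503*t^2 + 115386175602928*t^3 + 97672675730113*t^4 + 81949294279543*t^5 in F_{117599189712859^6}.
Raise to 9: e(P,Q) = 83371054208875 + 34591654539249*t + 112949808586529*t^2 + 64412544932705*t^3 + 20527516421514*t^4 + 14251150388362*t^5 in mu_{13}.

83371054208875 + 34591654539249*t + 112949808586529*t^2 + 64412544932705*t^3 + 20527516421514*t^4 + 14251150388362*t^5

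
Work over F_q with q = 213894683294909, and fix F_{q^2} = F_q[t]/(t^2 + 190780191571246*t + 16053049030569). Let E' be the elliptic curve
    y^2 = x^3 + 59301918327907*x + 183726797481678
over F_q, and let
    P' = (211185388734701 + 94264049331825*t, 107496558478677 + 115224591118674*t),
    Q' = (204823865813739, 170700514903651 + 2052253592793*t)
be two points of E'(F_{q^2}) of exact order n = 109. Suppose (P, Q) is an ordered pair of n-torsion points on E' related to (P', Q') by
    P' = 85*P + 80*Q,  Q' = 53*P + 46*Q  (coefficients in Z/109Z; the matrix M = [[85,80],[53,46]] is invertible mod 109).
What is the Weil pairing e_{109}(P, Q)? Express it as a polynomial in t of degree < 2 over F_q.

113257241966062 + 151360645476215*t

The 109-Weil pairing on E[109] over F_{213894683294909} is alternating-bilinear: e_{109}(P',Q') = e_{109}(P,Q)^det(M).
det(M) mod 109 = 106; its inverse in (Z/109)^* is 36 (check: 106*36 mod 109 = 1).
Double-and-add over 1101101: 7-1 doublings, 5-1 additions; each step l_{T,T}/v_{2T} or l_{T,P'}/v at Q'+S for random S.
e_{109}(P',Q') = 191731325107344 + 127317037659313*t.
Finally e_{109}(P,Q) = 113257241966062 + 151360645476215*t.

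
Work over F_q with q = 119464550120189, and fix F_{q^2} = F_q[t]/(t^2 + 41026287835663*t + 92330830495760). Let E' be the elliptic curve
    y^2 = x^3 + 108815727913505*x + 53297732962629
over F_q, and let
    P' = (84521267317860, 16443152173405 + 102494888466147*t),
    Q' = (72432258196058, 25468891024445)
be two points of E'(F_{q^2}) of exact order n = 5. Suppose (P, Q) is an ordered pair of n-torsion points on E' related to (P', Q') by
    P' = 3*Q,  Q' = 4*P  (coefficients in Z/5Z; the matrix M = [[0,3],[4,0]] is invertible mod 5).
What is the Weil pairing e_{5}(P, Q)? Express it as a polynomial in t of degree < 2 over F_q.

76120885046085 + 23019607759584*t

Since e_{5}(P,P)=e_{5}(Q,Q)=1 and e_{5}(Q,P)=e_{5}(P,Q)^{-1}, expanding e_{5}(3*Q,4*P) leaves e(P,Q)^det(M).
Inverting 3 mod 5: 2. Thus e_{5}(P,Q) = e(P',Q')^{2}.
3-bit Miller (101) on E'/F_{119464550120189} with a'=108815727913505, b'=53297732962629: accumulate tangent/chord ratios at Q'+S and P'+S'.
So e_{5}(P',Q') = 62929345015195 + 37678702344460*t.
Finally e_{5}(P,Q) = 76120885046085 + 23019607759584*t.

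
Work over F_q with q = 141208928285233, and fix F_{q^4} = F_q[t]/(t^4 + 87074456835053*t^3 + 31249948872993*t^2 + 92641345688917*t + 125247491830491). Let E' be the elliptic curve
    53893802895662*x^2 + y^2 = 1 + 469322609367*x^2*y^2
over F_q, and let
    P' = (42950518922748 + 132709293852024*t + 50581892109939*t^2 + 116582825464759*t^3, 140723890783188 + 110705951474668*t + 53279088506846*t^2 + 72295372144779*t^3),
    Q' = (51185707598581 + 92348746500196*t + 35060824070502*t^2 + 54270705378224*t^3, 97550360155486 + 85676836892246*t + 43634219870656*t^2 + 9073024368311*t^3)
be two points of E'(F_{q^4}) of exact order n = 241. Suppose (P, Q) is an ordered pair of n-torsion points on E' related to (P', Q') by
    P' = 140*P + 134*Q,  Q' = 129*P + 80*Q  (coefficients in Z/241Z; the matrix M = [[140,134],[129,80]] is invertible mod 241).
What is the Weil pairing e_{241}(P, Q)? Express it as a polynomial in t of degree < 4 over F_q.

Alternating bilinearity on E[241] (values in mu_{241} in F_{141208928285233^4}) gives e(P',Q') = e(P,Q)^det(M).
Hence e(P,Q) = e(P',Q')^{79} where 79 = 180^{-1} mod 241.
Map (x,y)_Ed via u=(1+y)/(1-y), v=(1+y)/((1-y)x) to Montgomery A=50361748790452,B=4423171273432; then to (a',b')=(71735462920182,62833297295415).
Build f_{241,P'} and f_{241,Q'} via the 8-bit ladder of 241=11110001_2; evaluate at shifted divisors; quotient in F_{141208928285233^4}.
e_{241}(P',Q') = 50279673533331 + 114096512467566*t + 25676572709879*t^2 + 78067730751714*t^3.
e_{241}(P,Q) = (50279673533331 + 114096512467566*t + 25676572709879*t^2 + 78067730751714*t^3)^{79} = 122591509872733 + 92056376443986*t + 129699071014206*t^2 + 120158380589370*t^3.

122591509872733 + 92056376443986*t + 129699071014206*t^2 + 120158380589370*t^3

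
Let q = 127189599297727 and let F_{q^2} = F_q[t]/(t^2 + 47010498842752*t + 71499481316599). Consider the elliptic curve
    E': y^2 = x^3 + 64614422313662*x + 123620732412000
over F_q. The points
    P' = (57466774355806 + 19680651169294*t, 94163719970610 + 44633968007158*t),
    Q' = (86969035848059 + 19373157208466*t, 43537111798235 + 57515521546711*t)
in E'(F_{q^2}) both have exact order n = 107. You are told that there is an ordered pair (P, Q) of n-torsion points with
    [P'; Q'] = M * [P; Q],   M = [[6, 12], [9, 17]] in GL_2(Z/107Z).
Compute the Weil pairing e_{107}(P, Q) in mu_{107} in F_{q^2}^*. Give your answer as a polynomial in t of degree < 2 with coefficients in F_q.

Since e_{107}(P,P)=e_{107}(Q,Q)=1 and e_{107}(Q,P)=e_{107}(P,Q)^{-1}, expanding e_{107}(6*P + 12*Q,9*P + 17*Q) leaves e(P,Q)^det(M).
Inverting 101 mod 107: 89. Thus e_{107}(P,Q) = e(P',Q')^{89}.
Double-and-add over 1101011: 7-1 doublings, 5-1 additions; each step l_{T,T}/v_{2T} or l_{T,P'}/v at Q'+S for random S.
The quotient is 68980126825662 + 112304567964532*t.
(68980126825662 + 112304567964532*t)^{89} mod (127189599297727,f) = 55563910762263 + 53747620917784*t.

55563910762263 + 53747620917784*t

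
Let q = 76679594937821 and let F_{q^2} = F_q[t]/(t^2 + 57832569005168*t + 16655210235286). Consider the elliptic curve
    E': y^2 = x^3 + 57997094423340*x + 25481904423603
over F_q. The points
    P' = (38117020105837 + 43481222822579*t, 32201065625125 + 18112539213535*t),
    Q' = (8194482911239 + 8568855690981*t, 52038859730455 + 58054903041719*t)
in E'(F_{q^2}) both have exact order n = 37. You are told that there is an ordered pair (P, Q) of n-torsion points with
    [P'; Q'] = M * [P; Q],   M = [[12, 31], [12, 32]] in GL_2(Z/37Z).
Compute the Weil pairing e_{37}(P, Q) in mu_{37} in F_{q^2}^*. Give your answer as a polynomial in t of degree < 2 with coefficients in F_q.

32610009756671 + 71430124333358*t

e_{37}(aP+bQ,cP+dQ) = e_{37}(P,Q)^(ad-bc); with (a,b,c,d)=(12,31,12,32) this gives the det-37 law.
So e_{37}(P,Q) = e_{37}(P',Q')^{34}, since 12*34 = 1 mod 37.
Run Miller on y^2=x^3+57997094423340*x+25481904423603 over F_{76679594937821}: ladder 100101 (6 bits); e = f_P(D_Q)/f_Q(D_P).
Miller gives e_{37}(P',Q') = 61454296596157 + 62505445070896*t in F_{76679594937821^2}.
e_{37}(P,Q) = (61454296596157 + 62505445070896*t)^{34} = 32610009756671 + 71430124333358*t.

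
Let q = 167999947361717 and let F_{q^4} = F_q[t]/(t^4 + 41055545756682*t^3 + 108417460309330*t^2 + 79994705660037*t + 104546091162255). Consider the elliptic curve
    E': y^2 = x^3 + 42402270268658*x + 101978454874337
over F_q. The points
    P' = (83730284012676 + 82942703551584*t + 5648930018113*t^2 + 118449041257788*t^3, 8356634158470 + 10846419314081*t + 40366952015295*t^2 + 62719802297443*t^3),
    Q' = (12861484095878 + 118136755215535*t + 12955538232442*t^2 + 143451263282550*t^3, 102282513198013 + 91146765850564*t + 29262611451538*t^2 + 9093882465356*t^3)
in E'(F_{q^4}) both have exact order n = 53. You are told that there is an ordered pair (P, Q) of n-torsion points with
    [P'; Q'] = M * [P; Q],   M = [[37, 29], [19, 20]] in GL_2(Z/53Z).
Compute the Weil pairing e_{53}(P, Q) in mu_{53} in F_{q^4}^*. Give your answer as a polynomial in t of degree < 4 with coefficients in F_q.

Since e_{53}(P,P)=e_{53}(Q,Q)=1 and e_{53}(Q,P)=e_{53}(P,Q)^{-1}, expanding e_{53}(37*P + 29*Q,19*P + 20*Q) leaves e(P,Q)^det(M).
Inverting 30 mod 53: 23. Thus e_{53}(P,Q) = e(P',Q')^{23}.
6-bit Miller (110101) on E'/F_{167999947361717} with a'=42402270268658, b'=101978454874337: accumulate tangent/chord ratios at Q'+S and P'+S'.
Miller gives e_{53}(P',Q') = 133417198199086 + 111100411112118*t + 134114110818779*t^2 + 37440014276963*t^3 in F_{167999947361717^4}.
(133417198199086 + 111100411112118*t + 134114110818779*t^2 + 37440014276963*t^3)^{23} mod (167999947361717,f) = 64888775364954 + 152350322062239*t + 25632021344174*t^2 + 46911190687911*t^3.

64888775364954 + 152350322062239*t + 25632021344174*t^2 + 46911190687911*t^3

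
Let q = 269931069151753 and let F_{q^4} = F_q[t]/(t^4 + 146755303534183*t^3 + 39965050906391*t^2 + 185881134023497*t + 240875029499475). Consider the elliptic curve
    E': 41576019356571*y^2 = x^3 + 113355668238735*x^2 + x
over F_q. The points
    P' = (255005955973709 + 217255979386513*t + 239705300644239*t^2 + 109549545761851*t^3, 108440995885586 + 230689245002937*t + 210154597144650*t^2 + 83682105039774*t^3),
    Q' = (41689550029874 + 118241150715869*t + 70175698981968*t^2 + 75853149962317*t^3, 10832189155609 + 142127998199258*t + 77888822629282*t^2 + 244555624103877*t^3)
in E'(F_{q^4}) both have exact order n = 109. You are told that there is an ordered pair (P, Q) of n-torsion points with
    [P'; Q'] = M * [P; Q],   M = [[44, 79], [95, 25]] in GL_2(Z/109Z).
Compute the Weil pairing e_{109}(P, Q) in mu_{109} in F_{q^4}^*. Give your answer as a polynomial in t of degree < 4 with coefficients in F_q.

55393021172436 + 108277919878913*t + 249718125621574*t^2 + 27308926740707*t^3

e_{109} is bilinear + alternating on E[109], so e_{109}(44*P + 79*Q, 95*P + 25*Q) = e_{109}(P,Q)^(44*25-79*95).
Inverting 26 mod 109: 21. Thus e_{109}(P,Q) = e(P',Q')^{21}.
Set x_W=81250656184254*u+146840768380672, y_W=81250656184254*v; then E': y_W^2=x_W^3+250822437017954.
Double-and-add over 1101101: 7-1 doublings, 5-1 additions; each step l_{T,T}/v_{2T} or l_{T,P'}/v at Q'+S for random S.
The quotient is 77424252944257 + 76480295756698*t + 149430050125046*t^2 + 124490334753278*t^3.
Raise to 21: e(P,Q) = 55393021172436 + 108277919878913*t + 249718125621574*t^2 + 27308926740707*t^3 in mu_{109}.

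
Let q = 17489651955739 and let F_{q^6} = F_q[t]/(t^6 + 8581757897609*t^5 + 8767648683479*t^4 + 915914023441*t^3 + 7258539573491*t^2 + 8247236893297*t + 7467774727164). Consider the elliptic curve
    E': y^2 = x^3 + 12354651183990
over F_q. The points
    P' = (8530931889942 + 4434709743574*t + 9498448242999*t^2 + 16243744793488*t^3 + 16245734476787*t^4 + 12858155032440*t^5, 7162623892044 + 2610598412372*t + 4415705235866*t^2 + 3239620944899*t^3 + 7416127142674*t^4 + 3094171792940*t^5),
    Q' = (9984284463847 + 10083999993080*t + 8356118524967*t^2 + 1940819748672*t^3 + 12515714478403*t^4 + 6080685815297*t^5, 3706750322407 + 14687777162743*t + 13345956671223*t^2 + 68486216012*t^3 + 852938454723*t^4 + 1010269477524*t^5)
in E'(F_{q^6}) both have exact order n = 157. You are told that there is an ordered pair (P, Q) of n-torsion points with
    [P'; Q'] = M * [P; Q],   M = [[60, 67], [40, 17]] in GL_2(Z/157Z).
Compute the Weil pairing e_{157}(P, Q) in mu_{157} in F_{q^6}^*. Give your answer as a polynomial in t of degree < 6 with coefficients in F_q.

Under M = [[60,67],[40,17]] in GL_2(Z/157), e_{157}(P',Q') = e_{157}(P,Q)^(60*17-67*40 mod 157).
So e_{157}(P,Q) = e_{157}(P',Q')^{75}, since 67*75 = 1 mod 157.
Double-and-add over 10011101: 8-1 doublings, 5-1 additions; each step l_{T,T}/v_{2T} or l_{T,P'}/v at Q'+S for random S.
f_P(D_Q)/f_Q(D_P) = 7118836577072 + 12755927269843*t + 1887121238065*t^2 + 6099279022699*t^3 + 11945324741531*t^4 + 7578557275266*t^5.
e_{157}(P,Q) = (7118836577072 + 12755927269843*t + 1887121238065*t^2 + 6099279022699*t^3 + 11945324741531*t^4 + 7578557275266*t^5)^{75} = 5600013806434 + 1628536071443*t + 4078159986375*t^2 + 3397975724632*t^3 + 8026373487025*t^4 + 15120473216376*t^5.

5600013806434 + 1628536071443*t + 4078159986375*t^2 + 3397975724632*t^3 + 8026373487025*t^4 + 15120473216376*t^5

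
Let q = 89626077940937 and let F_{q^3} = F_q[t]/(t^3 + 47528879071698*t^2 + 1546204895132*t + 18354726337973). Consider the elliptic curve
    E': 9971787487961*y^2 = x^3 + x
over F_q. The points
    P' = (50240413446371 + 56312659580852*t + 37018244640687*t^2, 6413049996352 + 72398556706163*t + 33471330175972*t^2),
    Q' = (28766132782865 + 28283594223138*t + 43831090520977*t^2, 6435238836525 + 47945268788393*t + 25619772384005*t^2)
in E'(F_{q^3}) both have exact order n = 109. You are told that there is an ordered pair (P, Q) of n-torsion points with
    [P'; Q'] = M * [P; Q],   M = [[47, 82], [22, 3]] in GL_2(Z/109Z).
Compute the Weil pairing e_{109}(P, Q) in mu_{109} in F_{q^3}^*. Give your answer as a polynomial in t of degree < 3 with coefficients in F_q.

14485163584121 + 57435273168727*t + 78913096165879*t^2

Alternating bilinearity on E[109] (values in mu_{109} in F_{89626077940937^3}) gives e(P',Q') = e(P,Q)^det(M).
det M = 47*3 - 82*22 = -1663 = 81 (mod 109); 81^{-1} = 35 (mod 109).
(x,y)|->(32103984579291x,32103984579291y) sends E' to y^2=x^3+82998783723327*x.
n = 109 = (1101101)_2 (7 bits, wt 5); accumulate f_{109,P'}(Q'+S)/f_{109,P'}(S) along the 6-step ladder.
So e_{109}(P',Q') = 87379651526637 + 58926842965391*t + 46598035699213*t^2.
Hence e(P,Q) = 14485163584121 + 57435273168727*t + 78913096165879*t^2 in F_{89626077940937^3}^*.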